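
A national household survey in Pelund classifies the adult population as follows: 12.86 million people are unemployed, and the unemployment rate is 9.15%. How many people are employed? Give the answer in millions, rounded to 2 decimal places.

Labor force = U / u = 12.86 / 0.0915 ≈ 140.55 million.
Employed = labor force − unemployed = 140.55 − 12.86 = 127.69 million.

About 127.69 million are employed.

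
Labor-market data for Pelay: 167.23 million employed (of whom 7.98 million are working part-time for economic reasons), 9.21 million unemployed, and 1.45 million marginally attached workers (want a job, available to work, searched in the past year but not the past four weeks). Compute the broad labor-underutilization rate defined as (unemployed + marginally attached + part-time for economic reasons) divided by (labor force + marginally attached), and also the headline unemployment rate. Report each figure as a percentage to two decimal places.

Labor force = 167.23 + 9.21 = 176.44 million.
Numerator = 9.21 + 1.45 + 7.98 = 18.64 million.
Denominator = 176.44 + 1.45 = 177.89 million.
Broad rate = 18.64 / 177.89 = 10.48%.
Headline unemployment rate = 9.21 / 176.44 = 5.22%.

Broad underutilization rate ≈ 10.48%; headline unemployment rate ≈ 5.22%.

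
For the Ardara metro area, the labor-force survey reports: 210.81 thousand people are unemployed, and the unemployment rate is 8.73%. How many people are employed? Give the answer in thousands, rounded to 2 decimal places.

Labor force = U / u = 210.81 / 0.0873 ≈ 2,414.78 thousand.
Employed = labor force − unemployed = 2,414.78 − 210.81 = 2,203.97 thousand.

About 2,203.97 thousand are employed.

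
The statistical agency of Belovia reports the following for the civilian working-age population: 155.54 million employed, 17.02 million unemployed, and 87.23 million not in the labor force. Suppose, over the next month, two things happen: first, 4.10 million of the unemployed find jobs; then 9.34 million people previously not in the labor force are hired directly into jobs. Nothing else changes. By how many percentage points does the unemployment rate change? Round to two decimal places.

The unemployment rate changes by −2.76 percentage points.

Initially, labor force = 155.54 + 17.02 = 172.56 million, so u = 17.02/172.56 = 9.86%.
After the first change, unemployed falls and employed rises by 4.10; labor force unchanged → E = 159.64, U = 12.92, labor force = 172.56 million.
After the second change, employed and labor force both rise by 9.34; unemployed unchanged → E = 168.98, U = 12.92, labor force = 181.90 million.
New unemployment rate = 12.92 / 181.90 = 7.10%.
Change = 7.10% − 9.86% = −2.76 percentage points.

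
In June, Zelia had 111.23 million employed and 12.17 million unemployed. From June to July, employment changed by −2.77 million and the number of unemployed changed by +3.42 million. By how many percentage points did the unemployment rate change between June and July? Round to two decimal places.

The unemployment rate changed by +2.71 percentage points.

June: labor force = 111.23 + 12.17 = 123.40; u = 12.17/123.40 = 9.86%.
July: labor force = 108.46 + 15.59 = 124.05; u = 15.59/124.05 = 12.57%.
Change = 12.57% − 9.86% = +2.71 pp.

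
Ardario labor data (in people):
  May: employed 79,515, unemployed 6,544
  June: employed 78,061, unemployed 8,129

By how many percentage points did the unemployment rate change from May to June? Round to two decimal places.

The unemployment rate changed by +1.83 percentage points.

May: labor force = 79,515 + 6,544 = 86,059; u = 6,544/86,059 = 7.60%.
June: labor force = 78,061 + 8,129 = 86,190; u = 8,129/86,190 = 9.43%.
Change = 9.43% − 7.60% = +1.83 pp.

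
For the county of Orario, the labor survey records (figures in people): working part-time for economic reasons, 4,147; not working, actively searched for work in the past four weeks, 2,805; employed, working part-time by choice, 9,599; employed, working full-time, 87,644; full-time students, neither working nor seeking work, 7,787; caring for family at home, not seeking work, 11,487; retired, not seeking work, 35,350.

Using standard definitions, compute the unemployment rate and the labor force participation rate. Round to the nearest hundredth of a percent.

Employed = 4,147 + 9,599 + 87,644 = 101,390 (anyone who worked, including part-time for economic reasons, counts as employed).
Unemployed = 2,805.
Labor force = 101,390 + 2,805 = 104,195.
Not in labor force = 7,787 + 11,487 + 35,350 = 54,624 (those not working and not actively searching are outside the labor force).
Civilian working-age population = 104,195 + 54,624 = 158,819.
Unemployment rate = 2,805 / 104,195 = 2.69%.
Labor force participation rate = 104,195 / 158,819 = 65.61%.

Unemployment rate ≈ 2.69%; labor force participation rate ≈ 65.61%.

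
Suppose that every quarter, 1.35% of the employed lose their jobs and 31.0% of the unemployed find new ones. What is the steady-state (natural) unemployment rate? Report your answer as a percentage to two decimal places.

At steady state the flows balance: s·E = f·U, so U/(E+U) = s/(s+f).
u* = 1.35 / (1.35 + 31.0) = 1.35 / 32.35 = 4.17%.

Steady-state unemployment rate ≈ 4.17%.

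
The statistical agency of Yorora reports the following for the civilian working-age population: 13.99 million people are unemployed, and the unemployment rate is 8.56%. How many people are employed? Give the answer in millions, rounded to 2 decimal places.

Labor force = U / u = 13.99 / 0.0856 ≈ 163.43 million.
Employed = labor force − unemployed = 163.43 − 13.99 = 149.44 million.

About 149.44 million are employed.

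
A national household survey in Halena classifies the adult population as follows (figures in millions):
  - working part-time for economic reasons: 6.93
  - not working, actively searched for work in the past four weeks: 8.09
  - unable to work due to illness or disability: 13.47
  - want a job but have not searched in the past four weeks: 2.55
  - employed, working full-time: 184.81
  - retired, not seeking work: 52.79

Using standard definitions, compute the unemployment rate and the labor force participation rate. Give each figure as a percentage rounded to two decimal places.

Employed = 6.93 + 184.81 = 191.74 million (anyone who worked, including part-time for economic reasons, counts as employed).
Unemployed = 8.09 million.
Labor force = 191.74 + 8.09 = 199.83 million.
Not in labor force = 13.47 + 2.55 + 52.79 = 68.81 million (those not working and not actively searching are outside the labor force — including those who want a job but have given up searching).
Civilian working-age population = 199.83 + 68.81 = 268.64 million.
Unemployment rate = 8.09 / 199.83 = 4.05%.
Labor force participation rate = 199.83 / 268.64 = 74.39%.

Unemployment rate ≈ 4.05%; labor force participation rate ≈ 74.39%.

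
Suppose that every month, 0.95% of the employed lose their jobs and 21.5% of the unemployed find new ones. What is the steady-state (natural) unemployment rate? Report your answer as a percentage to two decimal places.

At steady state the flows balance: s·E = f·U, so U/(E+U) = s/(s+f).
u* = 0.95 / (0.95 + 21.5) = 0.95 / 22.45 = 4.23%.

Steady-state unemployment rate ≈ 4.23%.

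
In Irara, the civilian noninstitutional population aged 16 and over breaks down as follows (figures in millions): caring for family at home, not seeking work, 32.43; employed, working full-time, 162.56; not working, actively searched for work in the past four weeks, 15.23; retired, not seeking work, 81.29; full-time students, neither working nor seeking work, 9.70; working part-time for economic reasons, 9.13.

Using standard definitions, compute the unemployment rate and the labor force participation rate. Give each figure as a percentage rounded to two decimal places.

Unemployment rate ≈ 8.15%; labor force participation rate ≈ 60.23%.

Employed = 162.56 + 9.13 = 171.69 million (anyone who worked, including part-time for economic reasons, counts as employed).
Unemployed = 15.23 million.
Labor force = 171.69 + 15.23 = 186.92 million.
Not in labor force = 32.43 + 81.29 + 9.70 = 123.42 million (those not working and not actively searching are outside the labor force).
Civilian working-age population = 186.92 + 123.42 = 310.34 million.
Unemployment rate = 15.23 / 186.92 = 8.15%.
Labor force participation rate = 186.92 / 310.34 = 60.23%.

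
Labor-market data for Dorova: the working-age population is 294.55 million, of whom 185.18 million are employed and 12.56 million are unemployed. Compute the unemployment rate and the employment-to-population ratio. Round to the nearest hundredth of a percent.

Unemployment rate ≈ 6.35%; employment-population ratio ≈ 62.87%.

Labor force = employed + unemployed = 185.18 + 12.56 = 197.74 million.
Unemployment rate = 12.56 / 197.74 = 6.35%.
Employment-population ratio = 185.18 / 294.55 = 62.87%.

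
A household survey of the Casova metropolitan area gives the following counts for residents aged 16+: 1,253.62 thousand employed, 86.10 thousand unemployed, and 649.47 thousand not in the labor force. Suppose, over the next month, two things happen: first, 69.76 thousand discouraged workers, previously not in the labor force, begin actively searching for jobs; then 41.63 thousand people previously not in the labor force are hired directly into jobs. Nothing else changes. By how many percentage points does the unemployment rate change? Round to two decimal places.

The unemployment rate changes by +4.31 percentage points.

Initially, labor force = 1,253.62 + 86.10 = 1,339.72 thousand, so u = 86.10/1,339.72 = 6.43%.
After the first change, unemployed and labor force both rise by 69.76 → E = 1,253.62, U = 155.86, labor force = 1,409.48 thousand.
After the second change, employed and labor force both rise by 41.63; unemployed unchanged → E = 1,295.25, U = 155.86, labor force = 1,451.11 thousand.
New unemployment rate = 155.86 / 1,451.11 = 10.74%.
Change = 10.74% − 6.43% = +4.31 percentage points.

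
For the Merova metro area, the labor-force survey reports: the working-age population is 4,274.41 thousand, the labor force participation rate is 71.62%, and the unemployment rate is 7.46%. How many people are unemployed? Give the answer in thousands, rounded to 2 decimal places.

About 228.38 thousand are unemployed.

Labor force = 0.7162 × 4,274.41 = 3,061.33 thousand.
Unemployed = 0.0746 × 3,061.33 ≈ 228.38 thousand.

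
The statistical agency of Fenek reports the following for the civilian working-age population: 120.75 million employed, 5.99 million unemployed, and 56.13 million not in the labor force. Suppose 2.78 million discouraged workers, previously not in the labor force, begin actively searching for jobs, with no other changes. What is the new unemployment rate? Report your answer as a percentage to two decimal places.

New unemployment rate ≈ 6.77%.

Initially, labor force = 120.75 + 5.99 = 126.74 million, so u = 5.99/126.74 = 4.73%.
After the change, unemployed and labor force both rise by 2.78 → E = 120.75, U = 8.77, labor force = 129.52 million.
New unemployment rate = 8.77 / 129.52 = 6.77%.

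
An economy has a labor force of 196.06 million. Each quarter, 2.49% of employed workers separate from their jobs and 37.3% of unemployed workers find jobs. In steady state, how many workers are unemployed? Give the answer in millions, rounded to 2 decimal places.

Steady-state unemployment rate u* = s/(s+f) = 2.49/(2.49+37.3) = 0.062579.
Unemployed = u* × labor force = 0.062579 × 196.06 ≈ 12.27 million.

About 12.27 million are unemployed in steady state.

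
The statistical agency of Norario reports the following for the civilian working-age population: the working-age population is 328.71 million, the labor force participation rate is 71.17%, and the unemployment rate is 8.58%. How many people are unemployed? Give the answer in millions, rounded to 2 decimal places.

About 20.07 million are unemployed.

Labor force = 0.7117 × 328.71 = 233.94 million.
Unemployed = 0.0858 × 233.94 ≈ 20.07 million.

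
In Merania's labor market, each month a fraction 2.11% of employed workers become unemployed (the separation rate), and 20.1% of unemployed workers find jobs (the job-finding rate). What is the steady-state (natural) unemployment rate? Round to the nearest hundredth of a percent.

Steady-state unemployment rate ≈ 9.50%.

At steady state the flows balance: s·E = f·U, so U/(E+U) = s/(s+f).
u* = 2.11 / (2.11 + 20.1) = 2.11 / 22.21 = 9.50%.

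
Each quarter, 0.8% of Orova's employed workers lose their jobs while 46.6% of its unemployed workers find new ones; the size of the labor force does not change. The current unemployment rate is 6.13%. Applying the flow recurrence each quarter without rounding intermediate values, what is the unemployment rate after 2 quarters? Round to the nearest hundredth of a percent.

With a fixed labor force, u_{t+1} = u_t + s·(1−u_t) − f·u_t = u_t·(1−s−f) + s.
Here 1−s−f = 0.526 and s = 0.008.
u_1 = 0.061300 × 0.526 + 0.008 = 0.040244.
u_2 = 0.040244 × 0.526 + 0.008 = 0.029168.

Unemployment rate after two quarters ≈ 2.92%.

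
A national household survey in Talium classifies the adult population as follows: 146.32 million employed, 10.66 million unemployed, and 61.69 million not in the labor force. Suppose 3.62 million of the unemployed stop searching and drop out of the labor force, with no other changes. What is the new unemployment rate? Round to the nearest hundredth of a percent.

New unemployment rate ≈ 4.59%.

Initially, labor force = 146.32 + 10.66 = 156.98 million, so u = 10.66/156.98 = 6.79%.
After the change, unemployed and labor force both fall by 3.62 → E = 146.32, U = 7.04, labor force = 153.36 million.
New unemployment rate = 7.04 / 153.36 = 4.59%.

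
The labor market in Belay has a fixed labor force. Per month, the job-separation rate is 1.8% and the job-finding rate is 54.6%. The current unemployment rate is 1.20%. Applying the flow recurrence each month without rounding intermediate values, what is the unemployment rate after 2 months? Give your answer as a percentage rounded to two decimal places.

With a fixed labor force, u_{t+1} = u_t + s·(1−u_t) − f·u_t = u_t·(1−s−f) + s.
Here 1−s−f = 0.436 and s = 0.018.
u_1 = 0.012000 × 0.436 + 0.018 = 0.023232.
u_2 = 0.023232 × 0.436 + 0.018 = 0.028129.

Unemployment rate after two months ≈ 2.81%.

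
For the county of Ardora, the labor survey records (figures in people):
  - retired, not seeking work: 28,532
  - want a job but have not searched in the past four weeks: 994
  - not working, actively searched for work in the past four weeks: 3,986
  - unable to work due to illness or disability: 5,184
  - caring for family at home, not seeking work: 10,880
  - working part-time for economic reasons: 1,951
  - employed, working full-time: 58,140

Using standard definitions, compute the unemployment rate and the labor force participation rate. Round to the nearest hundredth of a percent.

Employed = 1,951 + 58,140 = 60,091 (anyone who worked, including part-time for economic reasons, counts as employed).
Unemployed = 3,986.
Labor force = 60,091 + 3,986 = 64,077.
Not in labor force = 28,532 + 994 + 5,184 + 10,880 = 45,590 (those not working and not actively searching are outside the labor force — including those who want a job but have given up searching).
Civilian working-age population = 64,077 + 45,590 = 109,667.
Unemployment rate = 3,986 / 64,077 = 6.22%.
Labor force participation rate = 64,077 / 109,667 = 58.43%.

Unemployment rate ≈ 6.22%; labor force participation rate ≈ 58.43%.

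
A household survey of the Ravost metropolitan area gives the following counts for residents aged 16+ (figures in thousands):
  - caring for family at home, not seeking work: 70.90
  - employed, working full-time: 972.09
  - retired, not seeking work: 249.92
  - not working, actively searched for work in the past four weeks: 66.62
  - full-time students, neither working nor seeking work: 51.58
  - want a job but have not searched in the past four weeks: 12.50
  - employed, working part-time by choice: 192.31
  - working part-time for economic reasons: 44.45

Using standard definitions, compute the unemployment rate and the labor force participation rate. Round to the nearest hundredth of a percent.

Employed = 972.09 + 192.31 + 44.45 = 1,208.85 thousand (anyone who worked, including part-time for economic reasons, counts as employed).
Unemployed = 66.62 thousand.
Labor force = 1,208.85 + 66.62 = 1,275.47 thousand.
Not in labor force = 70.90 + 249.92 + 51.58 + 12.50 = 384.90 thousand (those not working and not actively searching are outside the labor force — including those who want a job but have given up searching).
Civilian working-age population = 1,275.47 + 384.90 = 1,660.37 thousand.
Unemployment rate = 66.62 / 1,275.47 = 5.22%.
Labor force participation rate = 1,275.47 / 1,660.37 = 76.82%.

Unemployment rate ≈ 5.22%; labor force participation rate ≈ 76.82%.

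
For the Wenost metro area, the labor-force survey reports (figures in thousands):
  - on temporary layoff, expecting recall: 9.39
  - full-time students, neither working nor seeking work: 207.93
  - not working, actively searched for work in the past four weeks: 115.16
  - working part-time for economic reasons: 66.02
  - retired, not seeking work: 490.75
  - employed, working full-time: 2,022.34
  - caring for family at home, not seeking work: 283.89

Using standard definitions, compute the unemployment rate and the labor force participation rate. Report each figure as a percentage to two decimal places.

Employed = 66.02 + 2,022.34 = 2,088.36 thousand (anyone who worked, including part-time for economic reasons, counts as employed).
Unemployed = 9.39 + 115.16 = 124.55 thousand (jobless and actively searching, or on temporary layoff).
Labor force = 2,088.36 + 124.55 = 2,212.91 thousand.
Not in labor force = 207.93 + 490.75 + 283.89 = 982.57 thousand (those not working and not actively searching are outside the labor force).
Civilian working-age population = 2,212.91 + 982.57 = 3,195.48 thousand.
Unemployment rate = 124.55 / 2,212.91 = 5.63%.
Labor force participation rate = 2,212.91 / 3,195.48 = 69.25%.

Unemployment rate ≈ 5.63%; labor force participation rate ≈ 69.25%.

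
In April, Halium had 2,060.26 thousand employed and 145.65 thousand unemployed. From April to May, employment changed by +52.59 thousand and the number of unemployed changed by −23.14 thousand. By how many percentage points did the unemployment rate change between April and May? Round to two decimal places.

April: labor force = 2,060.26 + 145.65 = 2,205.91; u = 145.65/2,205.91 = 6.60%.
May: labor force = 2,112.85 + 122.51 = 2,235.36; u = 122.51/2,235.36 = 5.48%.
Change = 5.48% − 6.60% = −1.12 pp.

The unemployment rate changed by −1.12 percentage points.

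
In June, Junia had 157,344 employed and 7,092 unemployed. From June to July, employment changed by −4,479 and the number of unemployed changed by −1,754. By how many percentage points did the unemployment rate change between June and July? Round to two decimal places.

The unemployment rate changed by −0.94 percentage points.

June: labor force = 157,344 + 7,092 = 164,436; u = 7,092/164,436 = 4.31%.
July: labor force = 152,865 + 5,338 = 158,203; u = 5,338/158,203 = 3.37%.
Change = 3.37% − 4.31% = −0.94 pp.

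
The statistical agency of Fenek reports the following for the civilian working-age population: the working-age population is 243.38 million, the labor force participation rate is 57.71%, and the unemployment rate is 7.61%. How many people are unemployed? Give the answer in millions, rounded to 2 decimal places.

Labor force = 0.5771 × 243.38 = 140.45 million.
Unemployed = 0.0761 × 140.45 ≈ 10.69 million.

About 10.69 million are unemployed.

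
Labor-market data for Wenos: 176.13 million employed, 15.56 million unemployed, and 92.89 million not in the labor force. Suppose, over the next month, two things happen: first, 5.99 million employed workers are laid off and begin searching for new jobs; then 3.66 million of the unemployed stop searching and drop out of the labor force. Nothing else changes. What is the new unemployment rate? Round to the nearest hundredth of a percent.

Initially, labor force = 176.13 + 15.56 = 191.69 million, so u = 15.56/191.69 = 8.12%.
After the first change, employed falls and unemployed rises by 5.99; labor force unchanged → E = 170.14, U = 21.55, labor force = 191.69 million.
After the second change, unemployed and labor force both fall by 3.66 → E = 170.14, U = 17.89, labor force = 188.03 million.
New unemployment rate = 17.89 / 188.03 = 9.51%.

New unemployment rate ≈ 9.51%.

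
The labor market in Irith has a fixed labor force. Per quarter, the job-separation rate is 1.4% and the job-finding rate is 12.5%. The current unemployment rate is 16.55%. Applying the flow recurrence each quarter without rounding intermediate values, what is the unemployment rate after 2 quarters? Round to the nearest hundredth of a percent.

With a fixed labor force, u_{t+1} = u_t + s·(1−u_t) − f·u_t = u_t·(1−s−f) + s.
Here 1−s−f = 0.861 and s = 0.014.
u_1 = 0.165500 × 0.861 + 0.014 = 0.156496.
u_2 = 0.156496 × 0.861 + 0.014 = 0.148743.

Unemployment rate after two quarters ≈ 14.87%.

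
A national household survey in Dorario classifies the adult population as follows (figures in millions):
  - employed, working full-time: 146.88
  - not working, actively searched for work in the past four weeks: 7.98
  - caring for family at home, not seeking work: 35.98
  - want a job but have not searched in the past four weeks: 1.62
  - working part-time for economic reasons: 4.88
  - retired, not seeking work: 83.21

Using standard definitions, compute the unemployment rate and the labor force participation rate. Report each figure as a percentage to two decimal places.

Employed = 146.88 + 4.88 = 151.76 million (anyone who worked, including part-time for economic reasons, counts as employed).
Unemployed = 7.98 million.
Labor force = 151.76 + 7.98 = 159.74 million.
Not in labor force = 35.98 + 1.62 + 83.21 = 120.81 million (those not working and not actively searching are outside the labor force — including those who want a job but have given up searching).
Civilian working-age population = 159.74 + 120.81 = 280.55 million.
Unemployment rate = 7.98 / 159.74 = 5.00%.
Labor force participation rate = 159.74 / 280.55 = 56.94%.

Unemployment rate ≈ 5.00%; labor force participation rate ≈ 56.94%.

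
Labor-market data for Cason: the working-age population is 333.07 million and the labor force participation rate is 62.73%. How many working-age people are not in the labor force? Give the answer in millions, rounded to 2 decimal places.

About 124.14 million are not in the labor force.

Share not in the labor force = 1 − 0.6273 = 0.3727.
Not in labor force = 0.3727 × 333.07 ≈ 124.14 million.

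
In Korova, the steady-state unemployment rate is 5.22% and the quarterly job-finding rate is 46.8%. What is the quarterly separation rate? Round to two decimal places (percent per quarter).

From u* = s/(s+f): s = u·f/(1−u).
s = 0.0522 × 46.8 / (1 − 0.0522) = 2.4430 / 0.9478 ≈ 2.58% per quarter.

Separation rate ≈ 2.58% per quarter.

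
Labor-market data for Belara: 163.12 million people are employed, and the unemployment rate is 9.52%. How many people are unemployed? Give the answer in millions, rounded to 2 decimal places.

About 17.16 million are unemployed.

Let U be the number unemployed. The labor force is E + U, and U/(E+U) = 0.0952.
So U = 0.0952 × 163.12 / (1 − 0.0952) = 15.5290 / 0.9048 ≈ 17.16 million.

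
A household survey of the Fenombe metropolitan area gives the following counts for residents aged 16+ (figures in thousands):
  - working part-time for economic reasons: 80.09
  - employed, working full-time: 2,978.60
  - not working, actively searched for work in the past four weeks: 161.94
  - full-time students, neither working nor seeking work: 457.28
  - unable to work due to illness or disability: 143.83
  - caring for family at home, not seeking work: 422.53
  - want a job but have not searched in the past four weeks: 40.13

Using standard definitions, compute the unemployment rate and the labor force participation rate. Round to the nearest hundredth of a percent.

Employed = 80.09 + 2,978.60 = 3,058.69 thousand (anyone who worked, including part-time for economic reasons, counts as employed).
Unemployed = 161.94 thousand.
Labor force = 3,058.69 + 161.94 = 3,220.63 thousand.
Not in labor force = 457.28 + 143.83 + 422.53 + 40.13 = 1,063.77 thousand (those not working and not actively searching are outside the labor force — including those who want a job but have given up searching).
Civilian working-age population = 3,220.63 + 1,063.77 = 4,284.40 thousand.
Unemployment rate = 161.94 / 3,220.63 = 5.03%.
Labor force participation rate = 3,220.63 / 4,284.40 = 75.17%.

Unemployment rate ≈ 5.03%; labor force participation rate ≈ 75.17%.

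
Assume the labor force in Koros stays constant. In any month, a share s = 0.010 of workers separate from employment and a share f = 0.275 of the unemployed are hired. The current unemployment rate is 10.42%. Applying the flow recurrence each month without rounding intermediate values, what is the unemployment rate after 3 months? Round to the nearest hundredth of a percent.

Unemployment rate after three months ≈ 6.04%.

With a fixed labor force, u_{t+1} = u_t + s·(1−u_t) − f·u_t = u_t·(1−s−f) + s.
Here 1−s−f = 0.715 and s = 0.010.
u_1 = 0.104200 × 0.715 + 0.010 = 0.084503.
u_2 = 0.084503 × 0.715 + 0.010 = 0.070420.
u_3 = 0.070420 × 0.715 + 0.010 = 0.060350.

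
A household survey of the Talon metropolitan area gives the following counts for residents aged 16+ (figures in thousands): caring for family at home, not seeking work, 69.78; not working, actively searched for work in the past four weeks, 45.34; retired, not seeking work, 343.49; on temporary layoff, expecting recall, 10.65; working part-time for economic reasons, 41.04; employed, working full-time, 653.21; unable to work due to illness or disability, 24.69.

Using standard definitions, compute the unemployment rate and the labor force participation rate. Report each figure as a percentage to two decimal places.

Employed = 41.04 + 653.21 = 694.25 thousand (anyone who worked, including part-time for economic reasons, counts as employed).
Unemployed = 45.34 + 10.65 = 55.99 thousand (jobless and actively searching, or on temporary layoff).
Labor force = 694.25 + 55.99 = 750.24 thousand.
Not in labor force = 69.78 + 343.49 + 24.69 = 437.96 thousand (those not working and not actively searching are outside the labor force).
Civilian working-age population = 750.24 + 437.96 = 1,188.20 thousand.
Unemployment rate = 55.99 / 750.24 = 7.46%.
Labor force participation rate = 750.24 / 1,188.20 = 63.14%.

Unemployment rate ≈ 7.46%; labor force participation rate ≈ 63.14%.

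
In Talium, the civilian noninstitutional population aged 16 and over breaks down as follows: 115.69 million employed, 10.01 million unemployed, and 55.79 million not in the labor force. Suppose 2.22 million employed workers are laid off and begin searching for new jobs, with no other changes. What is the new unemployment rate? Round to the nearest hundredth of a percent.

New unemployment rate ≈ 9.73%.

Initially, labor force = 115.69 + 10.01 = 125.70 million, so u = 10.01/125.70 = 7.96%.
After the change, employed falls and unemployed rises by 2.22; labor force unchanged → E = 113.47, U = 12.23, labor force = 125.70 million.
New unemployment rate = 12.23 / 125.70 = 9.73%.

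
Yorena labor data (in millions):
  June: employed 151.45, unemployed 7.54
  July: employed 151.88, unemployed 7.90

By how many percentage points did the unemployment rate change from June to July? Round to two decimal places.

June: labor force = 151.45 + 7.54 = 158.99; u = 7.54/158.99 = 4.74%.
July: labor force = 151.88 + 7.90 = 159.78; u = 7.90/159.78 = 4.94%.
Change = 4.94% − 4.74% = +0.20 pp.

The unemployment rate changed by +0.20 percentage points.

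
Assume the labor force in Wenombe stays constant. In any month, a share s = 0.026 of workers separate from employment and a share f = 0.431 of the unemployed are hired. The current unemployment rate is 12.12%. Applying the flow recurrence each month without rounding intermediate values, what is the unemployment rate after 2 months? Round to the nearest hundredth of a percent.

Unemployment rate after two months ≈ 7.59%.

With a fixed labor force, u_{t+1} = u_t + s·(1−u_t) − f·u_t = u_t·(1−s−f) + s.
Here 1−s−f = 0.543 and s = 0.026.
u_1 = 0.121200 × 0.543 + 0.026 = 0.091812.
u_2 = 0.091812 × 0.543 + 0.026 = 0.075854.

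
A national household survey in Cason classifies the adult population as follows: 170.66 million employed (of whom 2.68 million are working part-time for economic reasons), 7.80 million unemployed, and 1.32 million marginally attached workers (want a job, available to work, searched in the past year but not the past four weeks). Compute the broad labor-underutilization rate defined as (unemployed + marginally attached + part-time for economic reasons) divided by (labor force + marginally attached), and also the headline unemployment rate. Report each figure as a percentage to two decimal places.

Labor force = 170.66 + 7.80 = 178.46 million.
Numerator = 7.80 + 1.32 + 2.68 = 11.80 million.
Denominator = 178.46 + 1.32 = 179.78 million.
Broad rate = 11.80 / 179.78 = 6.56%.
Headline unemployment rate = 7.80 / 178.46 = 4.37%.

Broad underutilization rate ≈ 6.56%; headline unemployment rate ≈ 4.37%.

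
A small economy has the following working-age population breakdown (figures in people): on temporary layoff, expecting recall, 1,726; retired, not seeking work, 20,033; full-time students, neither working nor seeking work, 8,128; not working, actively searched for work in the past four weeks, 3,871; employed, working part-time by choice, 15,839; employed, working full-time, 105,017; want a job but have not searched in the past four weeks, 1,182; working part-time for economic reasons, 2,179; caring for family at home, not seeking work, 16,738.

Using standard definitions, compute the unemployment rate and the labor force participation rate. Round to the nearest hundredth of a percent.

Employed = 15,839 + 105,017 + 2,179 = 123,035 (anyone who worked, including part-time for economic reasons, counts as employed).
Unemployed = 1,726 + 3,871 = 5,597 (jobless and actively searching, or on temporary layoff).
Labor force = 123,035 + 5,597 = 128,632.
Not in labor force = 20,033 + 8,128 + 1,182 + 16,738 = 46,081 (those not working and not actively searching are outside the labor force — including those who want a job but have given up searching).
Civilian working-age population = 128,632 + 46,081 = 174,713.
Unemployment rate = 5,597 / 128,632 = 4.35%.
Labor force participation rate = 128,632 / 174,713 = 73.62%.

Unemployment rate ≈ 4.35%; labor force participation rate ≈ 73.62%.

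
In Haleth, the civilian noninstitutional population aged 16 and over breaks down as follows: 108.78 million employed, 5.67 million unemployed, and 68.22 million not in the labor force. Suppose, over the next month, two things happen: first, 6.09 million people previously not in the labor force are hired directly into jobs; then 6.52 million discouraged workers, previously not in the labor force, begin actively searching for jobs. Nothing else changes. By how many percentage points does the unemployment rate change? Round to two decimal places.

The unemployment rate changes by +4.64 percentage points.

Initially, labor force = 108.78 + 5.67 = 114.45 million, so u = 5.67/114.45 = 4.95%.
After the first change, employed and labor force both rise by 6.09; unemployed unchanged → E = 114.87, U = 5.67, labor force = 120.54 million.
After the second change, unemployed and labor force both rise by 6.52 → E = 114.87, U = 12.19, labor force = 127.06 million.
New unemployment rate = 12.19 / 127.06 = 9.59%.
Change = 9.59% − 4.95% = +4.64 percentage points.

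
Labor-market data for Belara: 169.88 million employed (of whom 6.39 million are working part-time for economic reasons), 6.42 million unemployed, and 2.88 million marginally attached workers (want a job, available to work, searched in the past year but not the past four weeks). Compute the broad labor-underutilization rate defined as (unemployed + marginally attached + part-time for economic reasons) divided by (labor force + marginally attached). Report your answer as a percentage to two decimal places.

Broad underutilization rate ≈ 8.76%.

Labor force = 169.88 + 6.42 = 176.30 million.
Numerator = 6.42 + 2.88 + 6.39 = 15.69 million.
Denominator = 176.30 + 2.88 = 179.18 million.
Broad rate = 15.69 / 179.18 = 8.76%.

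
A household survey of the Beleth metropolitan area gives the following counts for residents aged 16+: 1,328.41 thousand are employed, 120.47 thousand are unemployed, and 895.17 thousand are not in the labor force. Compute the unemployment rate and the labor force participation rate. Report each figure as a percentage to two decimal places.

Unemployment rate ≈ 8.31%; labor force participation rate ≈ 61.81%.

Labor force = employed + unemployed = 1,328.41 + 120.47 = 1,448.88 thousand.
Working-age population = 1,448.88 + 895.17 = 2,344.05 thousand.
Unemployment rate = 120.47 / 1,448.88 = 8.31%.
Labor force participation rate = 1,448.88 / 2,344.05 = 61.81%.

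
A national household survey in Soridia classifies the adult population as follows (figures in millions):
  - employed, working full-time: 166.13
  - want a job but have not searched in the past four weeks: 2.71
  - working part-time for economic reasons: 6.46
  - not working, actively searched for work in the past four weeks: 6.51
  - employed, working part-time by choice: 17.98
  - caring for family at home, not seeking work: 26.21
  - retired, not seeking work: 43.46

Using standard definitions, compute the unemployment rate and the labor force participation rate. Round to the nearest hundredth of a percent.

Employed = 166.13 + 6.46 + 17.98 = 190.57 million (anyone who worked, including part-time for economic reasons, counts as employed).
Unemployed = 6.51 million.
Labor force = 190.57 + 6.51 = 197.08 million.
Not in labor force = 2.71 + 26.21 + 43.46 = 72.38 million (those not working and not actively searching are outside the labor force — including those who want a job but have given up searching).
Civilian working-age population = 197.08 + 72.38 = 269.46 million.
Unemployment rate = 6.51 / 197.08 = 3.30%.
Labor force participation rate = 197.08 / 269.46 = 73.14%.

Unemployment rate ≈ 3.30%; labor force participation rate ≈ 73.14%.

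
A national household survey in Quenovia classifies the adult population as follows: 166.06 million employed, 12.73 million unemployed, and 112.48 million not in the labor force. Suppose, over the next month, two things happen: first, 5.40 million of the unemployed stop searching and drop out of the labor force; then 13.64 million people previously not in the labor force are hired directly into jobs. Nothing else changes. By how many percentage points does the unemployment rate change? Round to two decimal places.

Initially, labor force = 166.06 + 12.73 = 178.79 million, so u = 12.73/178.79 = 7.12%.
After the first change, unemployed and labor force both fall by 5.40 → E = 166.06, U = 7.33, labor force = 173.39 million.
After the second change, employed and labor force both rise by 13.64; unemployed unchanged → E = 179.70, U = 7.33, labor force = 187.03 million.
New unemployment rate = 7.33 / 187.03 = 3.92%.
Change = 3.92% − 7.12% = −3.20 percentage points.

The unemployment rate changes by −3.20 percentage points.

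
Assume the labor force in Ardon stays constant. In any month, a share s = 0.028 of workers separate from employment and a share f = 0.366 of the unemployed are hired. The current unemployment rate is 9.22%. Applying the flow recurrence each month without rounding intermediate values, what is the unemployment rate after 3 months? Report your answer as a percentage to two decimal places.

With a fixed labor force, u_{t+1} = u_t + s·(1−u_t) − f·u_t = u_t·(1−s−f) + s.
Here 1−s−f = 0.606 and s = 0.028.
u_1 = 0.092200 × 0.606 + 0.028 = 0.083873.
u_2 = 0.083873 × 0.606 + 0.028 = 0.078827.
u_3 = 0.078827 × 0.606 + 0.028 = 0.075769.

Unemployment rate after three months ≈ 7.58%.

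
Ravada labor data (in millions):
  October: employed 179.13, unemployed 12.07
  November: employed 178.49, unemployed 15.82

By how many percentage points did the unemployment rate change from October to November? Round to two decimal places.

October: labor force = 179.13 + 12.07 = 191.20; u = 12.07/191.20 = 6.31%.
November: labor force = 178.49 + 15.82 = 194.31; u = 15.82/194.31 = 8.14%.
Change = 8.14% − 6.31% = +1.83 pp.

The unemployment rate changed by +1.83 percentage points.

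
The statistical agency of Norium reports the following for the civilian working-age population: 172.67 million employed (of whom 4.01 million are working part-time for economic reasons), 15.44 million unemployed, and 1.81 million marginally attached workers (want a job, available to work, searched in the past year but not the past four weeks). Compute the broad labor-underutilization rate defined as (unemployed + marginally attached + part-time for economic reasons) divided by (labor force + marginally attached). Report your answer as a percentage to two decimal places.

Labor force = 172.67 + 15.44 = 188.11 million.
Numerator = 15.44 + 1.81 + 4.01 = 21.26 million.
Denominator = 188.11 + 1.81 = 189.92 million.
Broad rate = 21.26 / 189.92 = 11.19%.

Broad underutilization rate ≈ 11.19%.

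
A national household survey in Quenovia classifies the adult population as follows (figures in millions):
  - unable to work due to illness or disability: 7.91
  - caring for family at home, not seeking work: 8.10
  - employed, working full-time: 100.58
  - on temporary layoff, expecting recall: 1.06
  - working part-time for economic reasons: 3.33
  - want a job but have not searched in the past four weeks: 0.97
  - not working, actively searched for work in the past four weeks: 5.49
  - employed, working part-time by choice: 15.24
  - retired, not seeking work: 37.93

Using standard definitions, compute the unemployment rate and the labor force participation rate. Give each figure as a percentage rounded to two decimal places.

Unemployment rate ≈ 5.21%; labor force participation rate ≈ 69.60%.

Employed = 100.58 + 3.33 + 15.24 = 119.15 million (anyone who worked, including part-time for economic reasons, counts as employed).
Unemployed = 1.06 + 5.49 = 6.55 million (jobless and actively searching, or on temporary layoff).
Labor force = 119.15 + 6.55 = 125.70 million.
Not in labor force = 7.91 + 8.10 + 0.97 + 37.93 = 54.91 million (those not working and not actively searching are outside the labor force — including those who want a job but have given up searching).
Civilian working-age population = 125.70 + 54.91 = 180.61 million.
Unemployment rate = 6.55 / 125.70 = 5.21%.
Labor force participation rate = 125.70 / 180.61 = 69.60%.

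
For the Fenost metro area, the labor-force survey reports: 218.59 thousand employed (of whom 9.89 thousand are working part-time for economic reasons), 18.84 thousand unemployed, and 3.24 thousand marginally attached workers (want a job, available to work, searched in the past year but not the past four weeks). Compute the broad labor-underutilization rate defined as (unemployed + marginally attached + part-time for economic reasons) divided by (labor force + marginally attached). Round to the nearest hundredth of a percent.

Labor force = 218.59 + 18.84 = 237.43 thousand.
Numerator = 18.84 + 3.24 + 9.89 = 31.97 thousand.
Denominator = 237.43 + 3.24 = 240.67 thousand.
Broad rate = 31.97 / 240.67 = 13.28%.

Broad underutilization rate ≈ 13.28%.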